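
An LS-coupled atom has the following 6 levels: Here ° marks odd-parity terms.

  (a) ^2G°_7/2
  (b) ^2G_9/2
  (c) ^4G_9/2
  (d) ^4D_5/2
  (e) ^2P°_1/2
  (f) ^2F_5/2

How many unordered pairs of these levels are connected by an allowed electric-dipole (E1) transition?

(a)–(b): allowed.
(a)–(c): forbidden (ΔS).
(a)–(d): forbidden (ΔS, ΔL).
(a)–(e): forbidden (parity, ΔL, ΔJ).
(a)–(f): allowed.
(b)–(c): forbidden (parity, ΔS).
(b)–(d): forbidden (parity, ΔS, ΔL, ΔJ).
(b)–(e): forbidden (ΔL, ΔJ).
(b)–(f): forbidden (parity, ΔJ).
(c)–(d): forbidden (parity, ΔL, ΔJ).
(c)–(e): forbidden (ΔS, ΔL, ΔJ).
(c)–(f): forbidden (parity, ΔS, ΔJ).
(d)–(e): forbidden (ΔS, ΔJ).
(d)–(f): forbidden (parity, ΔS).
(e)–(f): forbidden (ΔL, ΔJ).
Allowed pairs: 2 of 15.

2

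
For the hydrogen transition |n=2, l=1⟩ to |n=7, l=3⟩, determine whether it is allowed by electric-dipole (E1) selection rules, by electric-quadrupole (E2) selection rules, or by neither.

E2

Δl = 3 − 1 = +2; l_i + l_f = 4.
E1 (Δl = ±1): not satisfied.
E2 (Δl = 0,±2, l_i+l_f ≥ 2): satisfied.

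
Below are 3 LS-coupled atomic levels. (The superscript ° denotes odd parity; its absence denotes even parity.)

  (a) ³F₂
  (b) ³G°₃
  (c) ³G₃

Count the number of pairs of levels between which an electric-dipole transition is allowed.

(a)–(b): allowed.
(a)–(c): forbidden (parity).
(b)–(c): allowed.
Allowed pairs: 2 of 3.

2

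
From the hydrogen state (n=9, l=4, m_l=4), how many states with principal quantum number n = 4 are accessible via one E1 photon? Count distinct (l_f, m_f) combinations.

1

E1 requires Δl = ±1, so l_f ∈ {3, 5}; with 0 ≤ l_f ≤ n_f−1 = 3, the allowed l_f values are {3}.
For l_f = 3: m_f ∈ {m_i−1, m_i, m_i+1} ∩ [−3, 3] = {3} → 1 state.
Total: 1.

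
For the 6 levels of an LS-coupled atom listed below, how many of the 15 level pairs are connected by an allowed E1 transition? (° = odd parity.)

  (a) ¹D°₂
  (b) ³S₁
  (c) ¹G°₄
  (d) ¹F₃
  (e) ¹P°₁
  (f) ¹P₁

4

(a)–(b): forbidden (ΔS, ΔL).
(a)–(c): forbidden (parity, ΔL, ΔJ).
(a)–(d): allowed.
(a)–(e): forbidden (parity).
(a)–(f): allowed.
(b)–(c): forbidden (ΔS, ΔL, ΔJ).
(b)–(d): forbidden (parity, ΔS, ΔL, ΔJ).
(b)–(e): forbidden (ΔS).
(b)–(f): forbidden (parity, ΔS).
(c)–(d): allowed.
(c)–(e): forbidden (parity, ΔL, ΔJ).
(c)–(f): forbidden (ΔL, ΔJ).
(d)–(e): forbidden (ΔL, ΔJ).
(d)–(f): forbidden (parity, ΔL, ΔJ).
(e)–(f): allowed.
Allowed pairs: 4 of 15.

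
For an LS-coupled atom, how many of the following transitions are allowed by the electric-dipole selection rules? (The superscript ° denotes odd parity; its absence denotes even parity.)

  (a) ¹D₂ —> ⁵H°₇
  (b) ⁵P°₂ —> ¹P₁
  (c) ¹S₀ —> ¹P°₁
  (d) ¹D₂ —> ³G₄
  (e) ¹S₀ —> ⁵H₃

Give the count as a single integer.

(a) forbidden (ΔS, ΔL, ΔJ fail)
(b) forbidden (ΔS fails)
(c) allowed
(d) forbidden (parity, ΔS, ΔL, ΔJ fail)
(e) forbidden (parity, ΔS, ΔL, ΔJ fail)
Total allowed: 1 of 5.

1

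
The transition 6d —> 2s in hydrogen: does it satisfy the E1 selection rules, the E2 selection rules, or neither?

E2

Δl = 0 − 2 = -2; l_i + l_f = 2.
E1 (Δl = ±1): not satisfied.
E2 (Δl = 0,±2, l_i+l_f ≥ 2): satisfied.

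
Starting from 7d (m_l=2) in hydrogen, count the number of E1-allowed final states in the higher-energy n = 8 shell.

E1 requires Δl = ±1, so l_f ∈ {1, 3}; with 0 ≤ l_f ≤ n_f−1 = 7, the allowed l_f values are {1, 3}.
For l_f = 1: m_f ∈ {m_i−1, m_i, m_i+1} ∩ [−1, 1] = {1} → 1 state.
For l_f = 3: m_f ∈ {m_i−1, m_i, m_i+1} ∩ [−3, 3] = {1, 2, 3} → 3 states.
Total: 4.

4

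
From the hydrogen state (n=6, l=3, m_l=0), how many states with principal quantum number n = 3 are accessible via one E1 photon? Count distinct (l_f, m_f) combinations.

3

E1 requires Δl = ±1, so l_f ∈ {2, 4}; with 0 ≤ l_f ≤ n_f−1 = 2, the allowed l_f values are {2}.
For l_f = 2: m_f ∈ {m_i−1, m_i, m_i+1} ∩ [−2, 2] = {-1, 0, 1} → 3 states.
Total: 3.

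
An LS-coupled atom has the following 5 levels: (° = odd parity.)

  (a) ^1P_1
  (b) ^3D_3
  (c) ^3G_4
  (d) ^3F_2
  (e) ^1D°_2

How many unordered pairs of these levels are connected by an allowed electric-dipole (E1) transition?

1

(a)–(b): forbidden (parity, ΔS, ΔJ).
(a)–(c): forbidden (parity, ΔS, ΔL, ΔJ).
(a)–(d): forbidden (parity, ΔS, ΔL).
(a)–(e): allowed.
(b)–(c): forbidden (parity, ΔL).
(b)–(d): forbidden (parity).
(b)–(e): forbidden (ΔS).
(c)–(d): forbidden (parity, ΔJ).
(c)–(e): forbidden (ΔS, ΔL, ΔJ).
(d)–(e): forbidden (ΔS).
Allowed pairs: 1 of 10.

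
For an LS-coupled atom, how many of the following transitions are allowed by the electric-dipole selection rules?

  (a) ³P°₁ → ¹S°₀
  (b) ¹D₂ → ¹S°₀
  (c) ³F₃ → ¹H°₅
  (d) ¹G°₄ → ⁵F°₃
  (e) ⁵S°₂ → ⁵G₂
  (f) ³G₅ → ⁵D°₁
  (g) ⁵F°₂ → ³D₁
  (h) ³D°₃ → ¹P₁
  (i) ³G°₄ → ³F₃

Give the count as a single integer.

1

(a) forbidden (parity, ΔS fail)
(b) forbidden (ΔL, ΔJ fail)
(c) forbidden (ΔS, ΔL, ΔJ fail)
(d) forbidden (parity, ΔS fail)
(e) forbidden (ΔL fails)
(f) forbidden (ΔS, ΔL, ΔJ fail)
(g) forbidden (ΔS fails)
(h) forbidden (ΔS, ΔJ fail)
(i) allowed
Total allowed: 1 of 9.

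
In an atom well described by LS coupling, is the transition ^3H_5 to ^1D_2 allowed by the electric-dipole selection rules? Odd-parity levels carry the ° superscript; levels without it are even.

forbidden

Reading off the term symbols: S 1→0, L 5→2, J 5→2, parity even→even.
Parity must change: even → even — fails.
ΔS = 0: S: 1 → 0 — fails.
ΔL = 0, ±1 (not L=0↔0): L: 5 → 2, ΔL = -3 — fails.
ΔJ = 0, ±1 (not J=0↔0): J: 5 → 2, ΔJ = -3 — fails.
Rule(s) violated: parity, ΔS, ΔL, ΔJ.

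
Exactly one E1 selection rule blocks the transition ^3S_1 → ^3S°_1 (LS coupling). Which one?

the L=0 ↔ L=0 exclusion

Reading off the term symbols: S 1→1, L 0→0, J 1→1, parity even→odd.
Parity must change: even → odd — passes.
ΔS = 0: S: 1 → 1 — passes.
ΔL = 0, ±1 (not L=0↔0): L: 0 → 0, ΔL = +0 — fails.
ΔJ = 0, ±1 (not J=0↔0): J: 1 → 1, ΔJ = +0 — passes.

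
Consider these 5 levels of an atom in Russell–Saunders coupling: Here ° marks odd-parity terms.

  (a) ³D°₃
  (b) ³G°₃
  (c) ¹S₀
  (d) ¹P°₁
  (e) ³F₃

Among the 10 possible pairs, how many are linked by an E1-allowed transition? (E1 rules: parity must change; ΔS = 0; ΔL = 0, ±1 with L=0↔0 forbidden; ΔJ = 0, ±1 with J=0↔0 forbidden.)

3

(a)–(b): forbidden (parity, ΔL).
(a)–(c): forbidden (ΔS, ΔL, ΔJ).
(a)–(d): forbidden (parity, ΔS, ΔJ).
(a)–(e): allowed.
(b)–(c): forbidden (ΔS, ΔL, ΔJ).
(b)–(d): forbidden (parity, ΔS, ΔL, ΔJ).
(b)–(e): allowed.
(c)–(d): allowed.
(c)–(e): forbidden (parity, ΔS, ΔL, ΔJ).
(d)–(e): forbidden (ΔS, ΔL, ΔJ).
Allowed pairs: 3 of 10.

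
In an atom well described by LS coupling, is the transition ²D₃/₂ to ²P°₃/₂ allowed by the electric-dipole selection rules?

allowed

Parity must change: even → odd — satisfied.
ΔS = 0: S: 1/2 → 1/2 — satisfied.
ΔL = 0, ±1 (not L=0↔0): L: 2 → 1, ΔL = -1 — satisfied.
ΔJ = 0, ±1 (not J=0↔0): J: 3/2 → 3/2, ΔJ = +0 — satisfied.
All four E1 rules are satisfied.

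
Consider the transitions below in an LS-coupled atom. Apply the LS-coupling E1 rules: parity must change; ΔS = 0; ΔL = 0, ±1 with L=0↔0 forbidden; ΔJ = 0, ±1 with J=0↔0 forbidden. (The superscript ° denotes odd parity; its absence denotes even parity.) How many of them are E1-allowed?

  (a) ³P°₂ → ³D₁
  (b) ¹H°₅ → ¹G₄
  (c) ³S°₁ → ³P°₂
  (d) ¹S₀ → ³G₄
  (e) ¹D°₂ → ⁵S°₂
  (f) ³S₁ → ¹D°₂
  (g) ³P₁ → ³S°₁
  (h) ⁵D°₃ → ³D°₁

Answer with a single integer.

(a) allowed
(b) allowed
(c) forbidden (parity fails)
(d) forbidden (parity, ΔS, ΔL, ΔJ fail)
(e) forbidden (parity, ΔS, ΔL fail)
(f) forbidden (ΔS, ΔL fail)
(g) allowed
(h) forbidden (parity, ΔS, ΔJ fail)
Total allowed: 3 of 8.

3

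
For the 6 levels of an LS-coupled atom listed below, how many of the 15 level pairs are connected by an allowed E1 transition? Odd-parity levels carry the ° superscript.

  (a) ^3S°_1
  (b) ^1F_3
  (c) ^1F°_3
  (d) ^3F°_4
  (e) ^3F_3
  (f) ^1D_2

3

(a)–(b): forbidden (ΔS, ΔL, ΔJ).
(a)–(c): forbidden (parity, ΔS, ΔL, ΔJ).
(a)–(d): forbidden (parity, ΔL, ΔJ).
(a)–(e): forbidden (ΔL, ΔJ).
(a)–(f): forbidden (ΔS, ΔL).
(b)–(c): allowed.
(b)–(d): forbidden (ΔS).
(b)–(e): forbidden (parity, ΔS).
(b)–(f): forbidden (parity).
(c)–(d): forbidden (parity, ΔS).
(c)–(e): forbidden (ΔS).
(c)–(f): allowed.
(d)–(e): allowed.
(d)–(f): forbidden (ΔS, ΔJ).
(e)–(f): forbidden (parity, ΔS).
Allowed pairs: 3 of 15.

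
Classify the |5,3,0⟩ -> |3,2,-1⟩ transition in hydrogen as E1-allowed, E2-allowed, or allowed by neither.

Δl = 2 − 3 = -1; l_i + l_f = 5.
Δm_l = -1.
E1 (Δl = ±1, |Δm_l| ≤ 1): satisfied.
E2 (Δl = 0,±2, l_i+l_f ≥ 2, |Δm_l| ≤ 2): not satisfied.

E1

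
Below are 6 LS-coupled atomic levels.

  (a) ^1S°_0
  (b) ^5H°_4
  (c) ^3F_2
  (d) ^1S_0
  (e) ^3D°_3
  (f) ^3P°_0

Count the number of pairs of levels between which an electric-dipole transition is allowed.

(a)–(b): forbidden (parity, ΔS, ΔL, ΔJ).
(a)–(c): forbidden (ΔS, ΔL, ΔJ).
(a)–(d): forbidden (ΔL, ΔJ).
(a)–(e): forbidden (parity, ΔS, ΔL, ΔJ).
(a)–(f): forbidden (parity, ΔS, ΔJ).
(b)–(c): forbidden (ΔS, ΔL, ΔJ).
(b)–(d): forbidden (ΔS, ΔL, ΔJ).
(b)–(e): forbidden (parity, ΔS, ΔL).
(b)–(f): forbidden (parity, ΔS, ΔL, ΔJ).
(c)–(d): forbidden (parity, ΔS, ΔL, ΔJ).
(c)–(e): allowed.
(c)–(f): forbidden (ΔL, ΔJ).
(d)–(e): forbidden (ΔS, ΔL, ΔJ).
(d)–(f): forbidden (ΔS, ΔJ).
(e)–(f): forbidden (parity, ΔJ).
Allowed pairs: 1 of 15.

1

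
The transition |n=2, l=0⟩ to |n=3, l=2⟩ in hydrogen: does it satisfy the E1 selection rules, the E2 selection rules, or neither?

Δl = 2 − 0 = +2; l_i + l_f = 2.
E1 (Δl = ±1): not satisfied.
E2 (Δl = 0,±2, l_i+l_f ≥ 2): satisfied.

E2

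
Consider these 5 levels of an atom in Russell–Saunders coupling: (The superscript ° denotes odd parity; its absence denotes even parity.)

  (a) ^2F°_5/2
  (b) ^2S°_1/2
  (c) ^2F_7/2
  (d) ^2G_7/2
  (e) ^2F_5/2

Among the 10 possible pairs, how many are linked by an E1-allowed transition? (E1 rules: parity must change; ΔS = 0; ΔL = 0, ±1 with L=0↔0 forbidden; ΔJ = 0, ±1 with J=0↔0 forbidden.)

(a)–(b): forbidden (parity, ΔL, ΔJ).
(a)–(c): allowed.
(a)–(d): allowed.
(a)–(e): allowed.
(b)–(c): forbidden (ΔL, ΔJ).
(b)–(d): forbidden (ΔL, ΔJ).
(b)–(e): forbidden (ΔL, ΔJ).
(c)–(d): forbidden (parity).
(c)–(e): forbidden (parity).
(d)–(e): forbidden (parity).
Allowed pairs: 3 of 10.

3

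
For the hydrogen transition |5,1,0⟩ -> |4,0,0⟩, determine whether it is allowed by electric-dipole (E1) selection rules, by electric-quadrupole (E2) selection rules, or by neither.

Δl = 0 − 1 = -1; l_i + l_f = 1.
Δm_l = +0.
E1 (Δl = ±1, |Δm_l| ≤ 1): satisfied.
E2 (Δl = 0,±2, l_i+l_f ≥ 2, |Δm_l| ≤ 2): not satisfied.

E1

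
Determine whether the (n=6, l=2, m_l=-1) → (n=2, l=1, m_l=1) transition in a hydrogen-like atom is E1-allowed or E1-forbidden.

Initial l = 2, final l = 1, so Δl = -1. E1 requires Δl = ±1: passes.
Δm_l = 1 − (-1) = +2. E1 requires Δm_l = 0, ±1: fails.
The transition is electric-dipole forbidden.

forbidden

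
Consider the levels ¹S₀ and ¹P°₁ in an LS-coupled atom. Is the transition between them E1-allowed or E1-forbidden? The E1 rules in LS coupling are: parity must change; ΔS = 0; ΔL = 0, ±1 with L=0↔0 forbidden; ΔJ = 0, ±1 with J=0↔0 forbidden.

allowed

Initial level: S=0, L=0, J=0, parity even. Final level: S=0, L=1, J=1, parity odd.
Parity must change: even → odd — ✓.
ΔS = 0: S: 0 → 0 — ✓.
ΔL = 0, ±1 (not L=0↔0): L: 0 → 1, ΔL = +1 — ✓.
ΔJ = 0, ±1 (not J=0↔0): J: 0 → 1, ΔJ = +1 — ✓.
All four E1 rules are satisfied.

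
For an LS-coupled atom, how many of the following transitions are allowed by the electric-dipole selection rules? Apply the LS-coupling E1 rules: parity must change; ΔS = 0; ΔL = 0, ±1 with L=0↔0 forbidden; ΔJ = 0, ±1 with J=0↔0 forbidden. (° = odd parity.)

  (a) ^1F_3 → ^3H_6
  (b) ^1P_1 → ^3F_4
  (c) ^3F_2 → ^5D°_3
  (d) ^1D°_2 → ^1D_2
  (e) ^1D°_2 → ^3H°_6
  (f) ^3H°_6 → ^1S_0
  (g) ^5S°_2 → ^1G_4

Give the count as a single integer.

(a) forbidden (parity, ΔS, ΔL, ΔJ fail)
(b) forbidden (parity, ΔS, ΔL, ΔJ fail)
(c) forbidden (ΔS fails)
(d) allowed
(e) forbidden (parity, ΔS, ΔL, ΔJ fail)
(f) forbidden (ΔS, ΔL, ΔJ fail)
(g) forbidden (ΔS, ΔL, ΔJ fail)
Total allowed: 1 of 7.

1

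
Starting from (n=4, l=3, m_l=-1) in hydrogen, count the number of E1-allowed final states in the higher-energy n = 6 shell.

6

E1 requires Δl = ±1, so l_f ∈ {2, 4}; with 0 ≤ l_f ≤ n_f−1 = 5, the allowed l_f values are {2, 4}.
For l_f = 2: m_f ∈ {m_i−1, m_i, m_i+1} ∩ [−2, 2] = {-2, -1, 0} → 3 states.
For l_f = 4: m_f ∈ {m_i−1, m_i, m_i+1} ∩ [−4, 4] = {-2, -1, 0} → 3 states.
Total: 6.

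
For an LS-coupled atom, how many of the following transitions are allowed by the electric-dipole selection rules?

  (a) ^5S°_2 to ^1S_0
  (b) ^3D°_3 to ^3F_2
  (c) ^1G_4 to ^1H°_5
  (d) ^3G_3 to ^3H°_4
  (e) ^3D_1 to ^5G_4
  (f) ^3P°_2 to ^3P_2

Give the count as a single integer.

(a) forbidden (ΔS, ΔL, ΔJ fail)
(b) allowed
(c) allowed
(d) allowed
(e) forbidden (parity, ΔS, ΔL, ΔJ fail)
(f) allowed
Total allowed: 4 of 6.

4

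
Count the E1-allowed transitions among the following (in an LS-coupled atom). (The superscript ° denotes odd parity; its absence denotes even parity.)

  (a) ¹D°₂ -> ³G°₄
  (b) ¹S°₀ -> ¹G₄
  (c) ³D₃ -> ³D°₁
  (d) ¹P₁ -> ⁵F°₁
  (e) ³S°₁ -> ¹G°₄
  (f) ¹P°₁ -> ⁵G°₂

(a) forbidden (parity, ΔS, ΔL, ΔJ fail)
(b) forbidden (ΔL, ΔJ fail)
(c) forbidden (ΔJ fails)
(d) forbidden (ΔS, ΔL fail)
(e) forbidden (parity, ΔS, ΔL, ΔJ fail)
(f) forbidden (parity, ΔS, ΔL fail)
Total allowed: 0 of 6.

0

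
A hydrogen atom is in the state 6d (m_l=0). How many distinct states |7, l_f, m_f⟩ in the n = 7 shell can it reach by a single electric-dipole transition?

E1 requires Δl = ±1, so l_f ∈ {1, 3}; with 0 ≤ l_f ≤ n_f−1 = 6, the allowed l_f values are {1, 3}.
For l_f = 1: m_f ∈ {m_i−1, m_i, m_i+1} ∩ [−1, 1] = {-1, 0, 1} → 3 states.
For l_f = 3: m_f ∈ {m_i−1, m_i, m_i+1} ∩ [−3, 3] = {-1, 0, 1} → 3 states.
Total: 6.

6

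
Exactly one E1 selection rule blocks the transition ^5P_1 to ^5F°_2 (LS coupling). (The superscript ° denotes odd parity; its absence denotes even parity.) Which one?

Parity must change: even → odd — passes.
ΔS = 0: S: 2 → 2 — passes.
ΔL = 0, ±1 (not L=0↔0): L: 1 → 3, ΔL = +2 — fails.
ΔJ = 0, ±1 (not J=0↔0): J: 1 → 2, ΔJ = +1 — passes.

the ΔL = 0, ±1 rule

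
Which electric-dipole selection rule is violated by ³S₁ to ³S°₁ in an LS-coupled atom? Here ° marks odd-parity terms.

the L=0 ↔ L=0 exclusion

ΔS = 0: S: 1 → 1 — passes.
Parity must change: even → odd — passes.
ΔL = 0, ±1 (not L=0↔0): L: 0 → 0, ΔL = +0 — fails.
ΔJ = 0, ±1 (not J=0↔0): J: 1 → 1, ΔJ = +0 — passes.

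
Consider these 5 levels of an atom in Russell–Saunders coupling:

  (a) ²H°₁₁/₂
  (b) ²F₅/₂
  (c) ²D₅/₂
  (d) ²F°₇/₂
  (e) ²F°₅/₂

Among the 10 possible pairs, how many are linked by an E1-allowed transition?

(a)–(b): forbidden (ΔL, ΔJ).
(a)–(c): forbidden (ΔL, ΔJ).
(a)–(d): forbidden (parity, ΔL, ΔJ).
(a)–(e): forbidden (parity, ΔL, ΔJ).
(b)–(c): forbidden (parity).
(b)–(d): allowed.
(b)–(e): allowed.
(c)–(d): allowed.
(c)–(e): allowed.
(d)–(e): forbidden (parity).
Allowed pairs: 4 of 10.

4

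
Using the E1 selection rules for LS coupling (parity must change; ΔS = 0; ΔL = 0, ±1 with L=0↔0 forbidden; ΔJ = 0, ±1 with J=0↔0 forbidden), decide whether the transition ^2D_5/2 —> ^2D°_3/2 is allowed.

Initial level: S=1/2, L=2, J=5/2, parity even. Final level: S=1/2, L=2, J=3/2, parity odd.
Parity must change: even → odd — ok.
ΔS = 0: S: 1/2 → 1/2 — ok.
ΔL = 0, ±1 (not L=0↔0): L: 2 → 2, ΔL = +0 — ok.
ΔJ = 0, ±1 (not J=0↔0): J: 5/2 → 3/2, ΔJ = -1 — ok.
All four E1 rules are satisfied.

allowed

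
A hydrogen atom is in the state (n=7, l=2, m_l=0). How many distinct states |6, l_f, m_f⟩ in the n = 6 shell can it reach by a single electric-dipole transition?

E1 requires Δl = ±1, so l_f ∈ {1, 3}; with 0 ≤ l_f ≤ n_f−1 = 5, the allowed l_f values are {1, 3}.
For l_f = 1: m_f ∈ {m_i−1, m_i, m_i+1} ∩ [−1, 1] = {-1, 0, 1} → 3 states.
For l_f = 3: m_f ∈ {m_i−1, m_i, m_i+1} ∩ [−3, 3] = {-1, 0, 1} → 3 states.
Total: 6.

6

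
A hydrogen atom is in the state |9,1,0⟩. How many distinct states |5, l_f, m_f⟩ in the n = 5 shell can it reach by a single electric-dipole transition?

E1 requires Δl = ±1, so l_f ∈ {0, 2}; with 0 ≤ l_f ≤ n_f−1 = 4, the allowed l_f values are {0, 2}.
For l_f = 0: m_f ∈ {m_i−1, m_i, m_i+1} ∩ [−0, 0] = {0} → 1 state.
For l_f = 2: m_f ∈ {m_i−1, m_i, m_i+1} ∩ [−2, 2] = {-1, 0, 1} → 3 states.
Total: 4.

4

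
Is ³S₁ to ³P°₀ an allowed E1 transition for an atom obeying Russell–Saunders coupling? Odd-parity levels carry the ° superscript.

allowed

Reading off the term symbols: S 1→1, L 0→1, J 1→0, parity even→odd.
Parity must change: even → odd — passes.
ΔS = 0: S: 1 → 1 — passes.
ΔL = 0, ±1 (not L=0↔0): L: 0 → 1, ΔL = +1 — passes.
ΔJ = 0, ±1 (not J=0↔0): J: 1 → 0, ΔJ = -1 — passes.
All four E1 rules are satisfied.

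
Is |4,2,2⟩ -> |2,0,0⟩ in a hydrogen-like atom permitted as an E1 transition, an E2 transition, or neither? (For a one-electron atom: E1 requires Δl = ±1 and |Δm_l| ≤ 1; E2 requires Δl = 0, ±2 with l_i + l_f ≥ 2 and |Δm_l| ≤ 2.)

Δl = 0 − 2 = -2; l_i + l_f = 2.
Δm_l = -2.
E1 (Δl = ±1, |Δm_l| ≤ 1): not satisfied.
E2 (Δl = 0,±2, l_i+l_f ≥ 2, |Δm_l| ≤ 2): satisfied.

E2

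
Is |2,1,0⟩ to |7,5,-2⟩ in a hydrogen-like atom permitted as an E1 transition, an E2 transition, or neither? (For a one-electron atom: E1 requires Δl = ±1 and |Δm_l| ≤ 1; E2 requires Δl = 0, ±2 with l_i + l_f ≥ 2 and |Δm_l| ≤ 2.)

Δl = 5 − 1 = +4; l_i + l_f = 6.
Δm_l = -2.
E1 (Δl = ±1, |Δm_l| ≤ 1): not satisfied.
E2 (Δl = 0,±2, l_i+l_f ≥ 2, |Δm_l| ≤ 2): not satisfied.

neither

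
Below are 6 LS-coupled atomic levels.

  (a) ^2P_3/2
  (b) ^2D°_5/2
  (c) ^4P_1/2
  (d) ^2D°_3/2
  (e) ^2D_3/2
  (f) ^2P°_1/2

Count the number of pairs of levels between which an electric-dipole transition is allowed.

6

(a)–(b): allowed.
(a)–(c): forbidden (parity, ΔS).
(a)–(d): allowed.
(a)–(e): forbidden (parity).
(a)–(f): allowed.
(b)–(c): forbidden (ΔS, ΔJ).
(b)–(d): forbidden (parity).
(b)–(e): allowed.
(b)–(f): forbidden (parity, ΔJ).
(c)–(d): forbidden (ΔS).
(c)–(e): forbidden (parity, ΔS).
(c)–(f): forbidden (ΔS).
(d)–(e): allowed.
(d)–(f): forbidden (parity).
(e)–(f): allowed.
Allowed pairs: 6 of 15.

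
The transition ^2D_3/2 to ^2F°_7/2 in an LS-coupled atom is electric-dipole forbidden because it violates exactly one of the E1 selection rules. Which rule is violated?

Parity must change: even → odd — passes.
ΔS = 0: S: 1/2 → 1/2 — passes.
ΔL = 0, ±1 (not L=0↔0): L: 2 → 3, ΔL = +1 — passes.
ΔJ = 0, ±1 (not J=0↔0): J: 3/2 → 7/2, ΔJ = +2 — fails.

the ΔJ = 0, ±1 rule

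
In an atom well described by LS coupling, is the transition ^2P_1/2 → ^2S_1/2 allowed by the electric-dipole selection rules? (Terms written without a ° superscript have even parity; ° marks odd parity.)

Initial level: S=1/2, L=1, J=1/2, parity even. Final level: S=1/2, L=0, J=1/2, parity even.
ΔL = 0, ±1 (not L=0↔0): L: 1 → 0, ΔL = -1 — ok.
ΔJ = 0, ±1 (not J=0↔0): J: 1/2 → 1/2, ΔJ = +0 — ok.
ΔS = 0: S: 1/2 → 1/2 — ok.
Parity must change: even → even — fails.
Rule(s) violated: parity.

forbidden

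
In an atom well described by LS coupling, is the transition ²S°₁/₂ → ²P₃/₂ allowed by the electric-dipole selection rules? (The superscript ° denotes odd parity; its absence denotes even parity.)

allowed

Parity must change: odd → even — satisfied.
ΔS = 0: S: 1/2 → 1/2 — satisfied.
ΔL = 0, ±1 (not L=0↔0): L: 0 → 1, ΔL = +1 — satisfied.
ΔJ = 0, ±1 (not J=0↔0): J: 1/2 → 3/2, ΔJ = +1 — satisfied.
All four E1 rules are satisfied.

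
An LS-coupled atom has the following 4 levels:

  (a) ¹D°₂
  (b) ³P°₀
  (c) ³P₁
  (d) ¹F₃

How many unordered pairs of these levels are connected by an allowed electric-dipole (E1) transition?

(a)–(b): forbidden (parity, ΔS, ΔJ).
(a)–(c): forbidden (ΔS).
(a)–(d): allowed.
(b)–(c): allowed.
(b)–(d): forbidden (ΔS, ΔL, ΔJ).
(c)–(d): forbidden (parity, ΔS, ΔL, ΔJ).
Allowed pairs: 2 of 6.

2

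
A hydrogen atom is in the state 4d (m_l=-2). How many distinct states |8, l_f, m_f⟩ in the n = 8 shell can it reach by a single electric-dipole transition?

E1 requires Δl = ±1, so l_f ∈ {1, 3}; with 0 ≤ l_f ≤ n_f−1 = 7, the allowed l_f values are {1, 3}.
For l_f = 1: m_f ∈ {m_i−1, m_i, m_i+1} ∩ [−1, 1] = {-1} → 1 state.
For l_f = 3: m_f ∈ {m_i−1, m_i, m_i+1} ∩ [−3, 3] = {-3, -2, -1} → 3 states.
Total: 4.

4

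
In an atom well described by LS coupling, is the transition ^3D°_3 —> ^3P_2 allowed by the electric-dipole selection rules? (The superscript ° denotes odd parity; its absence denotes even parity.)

Initial level: S=1, L=2, J=3, parity odd. Final level: S=1, L=1, J=2, parity even.
Parity must change: odd → even — passes.
ΔS = 0: S: 1 → 1 — passes.
ΔL = 0, ±1 (not L=0↔0): L: 2 → 1, ΔL = -1 — passes.
ΔJ = 0, ±1 (not J=0↔0): J: 3 → 2, ΔJ = -1 — passes.
All four E1 rules are satisfied.

allowed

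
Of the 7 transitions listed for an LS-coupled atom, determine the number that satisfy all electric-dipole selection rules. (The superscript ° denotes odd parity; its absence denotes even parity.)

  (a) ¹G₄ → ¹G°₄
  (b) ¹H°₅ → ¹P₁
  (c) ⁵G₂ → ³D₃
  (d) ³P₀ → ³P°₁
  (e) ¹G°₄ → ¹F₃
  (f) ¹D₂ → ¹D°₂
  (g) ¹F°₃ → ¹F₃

(a) allowed
(b) forbidden (ΔL, ΔJ fail)
(c) forbidden (parity, ΔS, ΔL fail)
(d) allowed
(e) allowed
(f) allowed
(g) allowed
Total allowed: 5 of 7.

5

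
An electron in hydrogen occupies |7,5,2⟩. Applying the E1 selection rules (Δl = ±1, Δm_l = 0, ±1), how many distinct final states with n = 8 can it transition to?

6

E1 requires Δl = ±1, so l_f ∈ {4, 6}; with 0 ≤ l_f ≤ n_f−1 = 7, the allowed l_f values are {4, 6}.
For l_f = 4: m_f ∈ {m_i−1, m_i, m_i+1} ∩ [−4, 4] = {1, 2, 3} → 3 states.
For l_f = 6: m_f ∈ {m_i−1, m_i, m_i+1} ∩ [−6, 6] = {1, 2, 3} → 3 states.
Total: 6.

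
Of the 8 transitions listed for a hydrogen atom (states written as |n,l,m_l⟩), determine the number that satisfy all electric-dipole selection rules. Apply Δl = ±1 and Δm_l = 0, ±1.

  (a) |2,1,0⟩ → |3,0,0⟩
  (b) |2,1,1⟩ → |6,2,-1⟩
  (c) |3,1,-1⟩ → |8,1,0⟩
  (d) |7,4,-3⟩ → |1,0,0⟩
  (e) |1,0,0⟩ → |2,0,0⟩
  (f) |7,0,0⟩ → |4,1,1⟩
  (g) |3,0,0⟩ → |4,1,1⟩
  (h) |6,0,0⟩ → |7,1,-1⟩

(a) allowed
(b) forbidden — Δm_l = -2 (E1 requires Δm_l = 0, ±1)
(c) forbidden — Δl = +0 (E1 requires Δl = ±1)
(d) forbidden — Δl = -4 (E1 requires Δl = ±1); Δm_l = +3 (E1 requires Δm_l = 0, ±1)
(e) forbidden — Δl = +0 (E1 requires Δl = ±1)
(f) allowed
(g) allowed
(h) allowed
Total allowed: 4 of 8.

4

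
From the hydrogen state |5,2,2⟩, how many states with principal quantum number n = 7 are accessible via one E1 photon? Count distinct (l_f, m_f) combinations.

E1 requires Δl = ±1, so l_f ∈ {1, 3}; with 0 ≤ l_f ≤ n_f−1 = 6, the allowed l_f values are {1, 3}.
For l_f = 1: m_f ∈ {m_i−1, m_i, m_i+1} ∩ [−1, 1] = {1} → 1 state.
For l_f = 3: m_f ∈ {m_i−1, m_i, m_i+1} ∩ [−3, 3] = {1, 2, 3} → 3 states.
Total: 4.

4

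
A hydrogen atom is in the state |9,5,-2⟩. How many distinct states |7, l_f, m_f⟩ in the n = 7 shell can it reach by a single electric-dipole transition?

6

E1 requires Δl = ±1, so l_f ∈ {4, 6}; with 0 ≤ l_f ≤ n_f−1 = 6, the allowed l_f values are {4, 6}.
For l_f = 4: m_f ∈ {m_i−1, m_i, m_i+1} ∩ [−4, 4] = {-3, -2, -1} → 3 states.
For l_f = 6: m_f ∈ {m_i−1, m_i, m_i+1} ∩ [−6, 6] = {-3, -2, -1} → 3 states.
Total: 6.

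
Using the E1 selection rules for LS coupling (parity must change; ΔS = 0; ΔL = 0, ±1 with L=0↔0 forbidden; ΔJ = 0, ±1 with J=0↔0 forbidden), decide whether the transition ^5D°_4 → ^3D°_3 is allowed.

ΔJ = 0, ±1 (not J=0↔0): J: 4 → 3, ΔJ = -1 — ok.
ΔS = 0: S: 2 → 1 — fails.
ΔL = 0, ±1 (not L=0↔0): L: 2 → 2, ΔL = +0 — ok.
Parity must change: odd → odd — fails.
Rule(s) violated: parity, ΔS.

forbidden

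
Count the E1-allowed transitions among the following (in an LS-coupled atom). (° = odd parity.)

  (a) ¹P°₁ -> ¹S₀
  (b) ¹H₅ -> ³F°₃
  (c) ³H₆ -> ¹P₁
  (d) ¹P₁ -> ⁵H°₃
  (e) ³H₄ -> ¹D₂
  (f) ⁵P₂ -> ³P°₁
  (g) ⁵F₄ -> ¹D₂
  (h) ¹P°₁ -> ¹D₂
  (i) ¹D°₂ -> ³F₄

2

(a) allowed
(b) forbidden (ΔS, ΔL, ΔJ fail)
(c) forbidden (parity, ΔS, ΔL, ΔJ fail)
(d) forbidden (ΔS, ΔL, ΔJ fail)
(e) forbidden (parity, ΔS, ΔL, ΔJ fail)
(f) forbidden (ΔS fails)
(g) forbidden (parity, ΔS, ΔJ fail)
(h) allowed
(i) forbidden (ΔS, ΔJ fail)
Total allowed: 2 of 9.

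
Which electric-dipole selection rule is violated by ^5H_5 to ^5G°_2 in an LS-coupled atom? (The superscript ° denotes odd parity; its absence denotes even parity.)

Initial level: S=2, L=5, J=5, parity even. Final level: S=2, L=4, J=2, parity odd.
Parity must change: even → odd — passes.
ΔS = 0: S: 2 → 2 — passes.
ΔL = 0, ±1 (not L=0↔0): L: 5 → 4, ΔL = -1 — passes.
ΔJ = 0, ±1 (not J=0↔0): J: 5 → 2, ΔJ = -3 — fails.

the ΔJ = 0, ±1 rule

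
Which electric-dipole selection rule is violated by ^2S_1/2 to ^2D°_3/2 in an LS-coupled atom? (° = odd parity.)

Reading off the term symbols: S 1/2→1/2, L 0→2, J 1/2→3/2, parity even→odd.
Parity must change: even → odd — ✓.
ΔS = 0: S: 1/2 → 1/2 — ✓.
ΔL = 0, ±1 (not L=0↔0): L: 0 → 2, ΔL = +2 — ✗.
ΔJ = 0, ±1 (not J=0↔0): J: 1/2 → 3/2, ΔJ = +1 — ✓.

the ΔL = 0, ±1 rule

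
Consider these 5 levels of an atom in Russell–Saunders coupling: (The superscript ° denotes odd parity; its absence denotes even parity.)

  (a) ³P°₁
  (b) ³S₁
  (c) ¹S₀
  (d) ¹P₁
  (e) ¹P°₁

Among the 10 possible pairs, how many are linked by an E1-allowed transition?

3

(a)–(b): allowed.
(a)–(c): forbidden (ΔS).
(a)–(d): forbidden (ΔS).
(a)–(e): forbidden (parity, ΔS).
(b)–(c): forbidden (parity, ΔS, ΔL).
(b)–(d): forbidden (parity, ΔS).
(b)–(e): forbidden (ΔS).
(c)–(d): forbidden (parity).
(c)–(e): allowed.
(d)–(e): allowed.
Allowed pairs: 3 of 10.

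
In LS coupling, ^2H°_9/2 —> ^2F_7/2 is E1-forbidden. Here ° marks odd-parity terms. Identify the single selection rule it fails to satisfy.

the ΔL = 0, ±1 rule

Initial level: S=1/2, L=5, J=9/2, parity odd. Final level: S=1/2, L=3, J=7/2, parity even.
Parity must change: odd → even — passes.
ΔS = 0: S: 1/2 → 1/2 — passes.
ΔL = 0, ±1 (not L=0↔0): L: 5 → 3, ΔL = -2 — fails.
ΔJ = 0, ±1 (not J=0↔0): J: 9/2 → 7/2, ΔJ = -1 — passes.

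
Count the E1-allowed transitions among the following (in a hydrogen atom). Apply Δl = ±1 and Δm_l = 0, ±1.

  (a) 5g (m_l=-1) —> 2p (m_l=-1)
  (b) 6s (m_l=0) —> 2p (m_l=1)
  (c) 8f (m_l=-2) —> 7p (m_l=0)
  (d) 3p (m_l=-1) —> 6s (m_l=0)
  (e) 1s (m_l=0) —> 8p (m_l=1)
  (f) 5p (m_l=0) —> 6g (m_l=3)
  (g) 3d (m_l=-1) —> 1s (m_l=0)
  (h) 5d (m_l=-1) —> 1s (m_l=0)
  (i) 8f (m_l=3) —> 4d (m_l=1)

3

(a) forbidden — Δl = -3 (E1 requires Δl = ±1)
(b) allowed
(c) forbidden — Δl = -2 (E1 requires Δl = ±1); Δm_l = +2 (E1 requires Δm_l = 0, ±1)
(d) allowed
(e) allowed
(f) forbidden — Δl = +3 (E1 requires Δl = ±1); Δm_l = +3 (E1 requires Δm_l = 0, ±1)
(g) forbidden — Δl = -2 (E1 requires Δl = ±1)
(h) forbidden — Δl = -2 (E1 requires Δl = ±1)
(i) forbidden — Δm_l = -2 (E1 requires Δm_l = 0, ±1)
Total allowed: 3 of 9.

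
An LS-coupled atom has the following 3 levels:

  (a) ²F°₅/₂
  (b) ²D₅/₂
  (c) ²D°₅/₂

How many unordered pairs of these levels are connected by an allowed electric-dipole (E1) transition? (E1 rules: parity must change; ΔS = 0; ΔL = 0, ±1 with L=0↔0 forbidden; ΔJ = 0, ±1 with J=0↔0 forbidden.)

(a)–(b): allowed.
(a)–(c): forbidden (parity).
(b)–(c): allowed.
Allowed pairs: 2 of 3.

2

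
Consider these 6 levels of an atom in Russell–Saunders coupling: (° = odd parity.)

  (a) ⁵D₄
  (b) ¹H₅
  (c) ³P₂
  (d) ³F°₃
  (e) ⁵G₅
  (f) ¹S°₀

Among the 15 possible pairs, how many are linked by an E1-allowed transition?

(a)–(b): forbidden (parity, ΔS, ΔL).
(a)–(c): forbidden (parity, ΔS, ΔJ).
(a)–(d): forbidden (ΔS).
(a)–(e): forbidden (parity, ΔL).
(a)–(f): forbidden (ΔS, ΔL, ΔJ).
(b)–(c): forbidden (parity, ΔS, ΔL, ΔJ).
(b)–(d): forbidden (ΔS, ΔL, ΔJ).
(b)–(e): forbidden (parity, ΔS).
(b)–(f): forbidden (ΔL, ΔJ).
(c)–(d): forbidden (ΔL).
(c)–(e): forbidden (parity, ΔS, ΔL, ΔJ).
(c)–(f): forbidden (ΔS, ΔJ).
(d)–(e): forbidden (ΔS, ΔJ).
(d)–(f): forbidden (parity, ΔS, ΔL, ΔJ).
(e)–(f): forbidden (ΔS, ΔL, ΔJ).
Allowed pairs: 0 of 15.

0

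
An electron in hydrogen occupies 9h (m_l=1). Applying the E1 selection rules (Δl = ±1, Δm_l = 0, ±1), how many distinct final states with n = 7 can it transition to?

E1 requires Δl = ±1, so l_f ∈ {4, 6}; with 0 ≤ l_f ≤ n_f−1 = 6, the allowed l_f values are {4, 6}.
For l_f = 4: m_f ∈ {m_i−1, m_i, m_i+1} ∩ [−4, 4] = {0, 1, 2} → 3 states.
For l_f = 6: m_f ∈ {m_i−1, m_i, m_i+1} ∩ [−6, 6] = {0, 1, 2} → 3 states.
Total: 6.

6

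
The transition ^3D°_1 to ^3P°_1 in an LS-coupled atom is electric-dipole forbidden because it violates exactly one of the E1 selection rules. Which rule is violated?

parity

Parity must change: odd → odd — fails.
ΔS = 0: S: 1 → 1 — ok.
ΔL = 0, ±1 (not L=0↔0): L: 2 → 1, ΔL = -1 — ok.
ΔJ = 0, ±1 (not J=0↔0): J: 1 → 1, ΔJ = +0 — ok.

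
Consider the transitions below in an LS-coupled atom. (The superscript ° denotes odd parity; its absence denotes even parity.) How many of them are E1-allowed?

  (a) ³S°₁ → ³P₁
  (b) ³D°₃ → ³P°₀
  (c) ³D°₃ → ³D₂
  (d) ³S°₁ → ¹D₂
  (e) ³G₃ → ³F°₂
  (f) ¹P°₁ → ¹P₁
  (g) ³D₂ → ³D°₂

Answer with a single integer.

(a) allowed
(b) forbidden (parity, ΔJ fail)
(c) allowed
(d) forbidden (ΔS, ΔL fail)
(e) allowed
(f) allowed
(g) allowed
Total allowed: 5 of 7.

5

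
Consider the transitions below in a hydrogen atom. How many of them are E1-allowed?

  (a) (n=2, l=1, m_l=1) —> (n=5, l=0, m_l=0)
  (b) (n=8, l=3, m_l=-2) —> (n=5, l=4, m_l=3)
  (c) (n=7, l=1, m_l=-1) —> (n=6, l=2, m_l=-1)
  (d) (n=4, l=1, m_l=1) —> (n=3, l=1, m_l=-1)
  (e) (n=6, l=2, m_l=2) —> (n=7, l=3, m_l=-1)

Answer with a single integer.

2

(a) allowed
(b) forbidden — Δm_l = +5 (E1 requires Δm_l = 0, ±1)
(c) allowed
(d) forbidden — Δl = +0 (E1 requires Δl = ±1); Δm_l = -2 (E1 requires Δm_l = 0, ±1)
(e) forbidden — Δm_l = -3 (E1 requires Δm_l = 0, ±1)
Total allowed: 2 of 5.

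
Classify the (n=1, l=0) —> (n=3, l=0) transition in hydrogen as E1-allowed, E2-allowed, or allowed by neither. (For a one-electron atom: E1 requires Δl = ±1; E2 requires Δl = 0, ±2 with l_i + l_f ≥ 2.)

Δl = 0 − 0 = +0; l_i + l_f = 0.
E1 (Δl = ±1): not satisfied.
E2 (Δl = 0,±2, l_i+l_f ≥ 2): not satisfied.

neither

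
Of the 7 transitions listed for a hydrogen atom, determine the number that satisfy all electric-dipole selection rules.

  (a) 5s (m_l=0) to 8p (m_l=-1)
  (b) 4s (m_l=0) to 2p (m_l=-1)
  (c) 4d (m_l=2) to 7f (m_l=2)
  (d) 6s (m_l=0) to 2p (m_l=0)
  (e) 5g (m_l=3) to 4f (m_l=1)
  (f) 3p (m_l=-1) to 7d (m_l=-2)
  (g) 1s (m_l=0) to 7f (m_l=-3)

5

(a) allowed
(b) allowed
(c) allowed
(d) allowed
(e) forbidden — Δm_l = -2 (E1 requires Δm_l = 0, ±1)
(f) allowed
(g) forbidden — Δl = +3 (E1 requires Δl = ±1); Δm_l = -3 (E1 requires Δm_l = 0, ±1)
Total allowed: 5 of 7.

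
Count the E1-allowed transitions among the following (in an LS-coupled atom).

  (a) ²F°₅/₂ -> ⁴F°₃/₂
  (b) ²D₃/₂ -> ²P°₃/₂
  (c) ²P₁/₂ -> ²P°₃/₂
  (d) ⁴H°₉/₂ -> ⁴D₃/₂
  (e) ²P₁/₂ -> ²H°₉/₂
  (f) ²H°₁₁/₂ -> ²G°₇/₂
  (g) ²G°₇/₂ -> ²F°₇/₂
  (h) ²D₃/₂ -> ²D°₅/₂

(a) forbidden (parity, ΔS fail)
(b) allowed
(c) allowed
(d) forbidden (ΔL, ΔJ fail)
(e) forbidden (ΔL, ΔJ fail)
(f) forbidden (parity, ΔJ fail)
(g) forbidden (parity fails)
(h) allowed
Total allowed: 3 of 8.

3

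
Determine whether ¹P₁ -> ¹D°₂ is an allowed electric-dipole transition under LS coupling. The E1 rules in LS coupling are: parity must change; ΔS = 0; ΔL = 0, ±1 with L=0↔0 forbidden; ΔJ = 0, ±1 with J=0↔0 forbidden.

allowed

Parity must change: even → odd — ✓.
ΔJ = 0, ±1 (not J=0↔0): J: 1 → 2, ΔJ = +1 — ✓.
ΔS = 0: S: 0 → 0 — ✓.
ΔL = 0, ±1 (not L=0↔0): L: 1 → 2, ΔL = +1 — ✓.
All four E1 rules are satisfied.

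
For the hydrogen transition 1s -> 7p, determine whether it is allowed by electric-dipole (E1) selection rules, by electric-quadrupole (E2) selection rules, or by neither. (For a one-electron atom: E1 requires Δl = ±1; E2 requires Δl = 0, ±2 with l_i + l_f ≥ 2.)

E1

Δl = 1 − 0 = +1; l_i + l_f = 1.
E1 (Δl = ±1): satisfied.
E2 (Δl = 0,±2, l_i+l_f ≥ 2): not satisfied.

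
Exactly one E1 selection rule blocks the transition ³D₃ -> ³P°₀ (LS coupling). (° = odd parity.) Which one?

Reading off the term symbols: S 1→1, L 2→1, J 3→0, parity even→odd.
Parity must change: even → odd — satisfied.
ΔS = 0: S: 1 → 1 — satisfied.
ΔL = 0, ±1 (not L=0↔0): L: 2 → 1, ΔL = -1 — satisfied.
ΔJ = 0, ±1 (not J=0↔0): J: 3 → 0, ΔJ = -3 — violated.

the ΔJ = 0, ±1 rule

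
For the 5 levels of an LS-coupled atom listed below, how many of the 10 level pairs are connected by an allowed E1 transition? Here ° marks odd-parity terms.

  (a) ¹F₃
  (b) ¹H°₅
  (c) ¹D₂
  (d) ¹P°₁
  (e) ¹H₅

2

(a)–(b): forbidden (ΔL, ΔJ).
(a)–(c): forbidden (parity).
(a)–(d): forbidden (ΔL, ΔJ).
(a)–(e): forbidden (parity, ΔL, ΔJ).
(b)–(c): forbidden (ΔL, ΔJ).
(b)–(d): forbidden (parity, ΔL, ΔJ).
(b)–(e): allowed.
(c)–(d): allowed.
(c)–(e): forbidden (parity, ΔL, ΔJ).
(d)–(e): forbidden (ΔL, ΔJ).
Allowed pairs: 2 of 10.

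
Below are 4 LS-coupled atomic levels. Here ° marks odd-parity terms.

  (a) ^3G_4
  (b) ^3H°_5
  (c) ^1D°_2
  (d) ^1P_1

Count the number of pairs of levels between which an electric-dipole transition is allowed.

2

(a)–(b): allowed.
(a)–(c): forbidden (ΔS, ΔL, ΔJ).
(a)–(d): forbidden (parity, ΔS, ΔL, ΔJ).
(b)–(c): forbidden (parity, ΔS, ΔL, ΔJ).
(b)–(d): forbidden (ΔS, ΔL, ΔJ).
(c)–(d): allowed.
Allowed pairs: 2 of 6.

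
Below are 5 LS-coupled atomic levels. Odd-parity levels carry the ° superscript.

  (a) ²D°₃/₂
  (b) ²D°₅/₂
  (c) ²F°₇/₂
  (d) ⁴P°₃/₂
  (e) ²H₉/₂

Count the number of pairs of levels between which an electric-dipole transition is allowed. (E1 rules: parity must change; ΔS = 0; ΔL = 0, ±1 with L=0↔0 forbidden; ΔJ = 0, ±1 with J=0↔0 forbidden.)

0

(a)–(b): forbidden (parity).
(a)–(c): forbidden (parity, ΔJ).
(a)–(d): forbidden (parity, ΔS).
(a)–(e): forbidden (ΔL, ΔJ).
(b)–(c): forbidden (parity).
(b)–(d): forbidden (parity, ΔS).
(b)–(e): forbidden (ΔL, ΔJ).
(c)–(d): forbidden (parity, ΔS, ΔL, ΔJ).
(c)–(e): forbidden (ΔL).
(d)–(e): forbidden (ΔS, ΔL, ΔJ).
Allowed pairs: 0 of 10.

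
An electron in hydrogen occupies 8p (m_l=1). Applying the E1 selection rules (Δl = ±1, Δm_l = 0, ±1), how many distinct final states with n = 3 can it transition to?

4

E1 requires Δl = ±1, so l_f ∈ {0, 2}; with 0 ≤ l_f ≤ n_f−1 = 2, the allowed l_f values are {0, 2}.
For l_f = 0: m_f ∈ {m_i−1, m_i, m_i+1} ∩ [−0, 0] = {0} → 1 state.
For l_f = 2: m_f ∈ {m_i−1, m_i, m_i+1} ∩ [−2, 2] = {0, 1, 2} → 3 states.
Total: 4.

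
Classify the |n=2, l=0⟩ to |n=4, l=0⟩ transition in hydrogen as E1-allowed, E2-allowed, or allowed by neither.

neither

Δl = 0 − 0 = +0; l_i + l_f = 0.
E1 (Δl = ±1): not satisfied.
E2 (Δl = 0,±2, l_i+l_f ≥ 2): not satisfied.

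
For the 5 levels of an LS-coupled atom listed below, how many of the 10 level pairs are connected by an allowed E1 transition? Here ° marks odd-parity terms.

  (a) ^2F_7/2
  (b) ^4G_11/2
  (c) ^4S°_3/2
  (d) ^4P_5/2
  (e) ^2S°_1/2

1

(a)–(b): forbidden (parity, ΔS, ΔJ).
(a)–(c): forbidden (ΔS, ΔL, ΔJ).
(a)–(d): forbidden (parity, ΔS, ΔL).
(a)–(e): forbidden (ΔL, ΔJ).
(b)–(c): forbidden (ΔL, ΔJ).
(b)–(d): forbidden (parity, ΔL, ΔJ).
(b)–(e): forbidden (ΔS, ΔL, ΔJ).
(c)–(d): allowed.
(c)–(e): forbidden (parity, ΔS, ΔL).
(d)–(e): forbidden (ΔS, ΔJ).
Allowed pairs: 1 of 10.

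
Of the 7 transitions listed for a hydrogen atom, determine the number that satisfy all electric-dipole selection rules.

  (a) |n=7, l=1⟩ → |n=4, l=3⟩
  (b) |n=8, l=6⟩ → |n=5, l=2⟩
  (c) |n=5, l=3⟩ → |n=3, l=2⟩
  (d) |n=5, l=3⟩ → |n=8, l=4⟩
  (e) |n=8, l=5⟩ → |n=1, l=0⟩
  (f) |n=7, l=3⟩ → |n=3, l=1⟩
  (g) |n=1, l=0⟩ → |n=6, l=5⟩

2

(a) forbidden — Δl = +2 (E1 requires Δl = ±1)
(b) forbidden — Δl = -4 (E1 requires Δl = ±1)
(c) allowed
(d) allowed
(e) forbidden — Δl = -5 (E1 requires Δl = ±1)
(f) forbidden — Δl = -2 (E1 requires Δl = ±1)
(g) forbidden — Δl = +5 (E1 requires Δl = ±1)
Total allowed: 2 of 7.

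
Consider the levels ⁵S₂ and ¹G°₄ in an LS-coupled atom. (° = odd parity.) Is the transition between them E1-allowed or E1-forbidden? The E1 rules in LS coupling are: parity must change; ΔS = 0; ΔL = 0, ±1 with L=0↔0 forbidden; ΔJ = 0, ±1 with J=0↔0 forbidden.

forbidden

ΔJ = 0, ±1 (not J=0↔0): J: 2 → 4, ΔJ = +2 — ✗.
ΔL = 0, ±1 (not L=0↔0): L: 0 → 4, ΔL = +4 — ✗.
Parity must change: even → odd — ✓.
ΔS = 0: S: 2 → 0 — ✗.
Rule(s) violated: ΔS, ΔL, ΔJ.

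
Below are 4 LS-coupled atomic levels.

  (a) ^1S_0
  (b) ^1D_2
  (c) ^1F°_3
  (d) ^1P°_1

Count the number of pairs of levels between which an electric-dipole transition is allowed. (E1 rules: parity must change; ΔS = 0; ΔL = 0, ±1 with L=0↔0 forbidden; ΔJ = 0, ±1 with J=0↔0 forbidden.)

3

(a)–(b): forbidden (parity, ΔL, ΔJ).
(a)–(c): forbidden (ΔL, ΔJ).
(a)–(d): allowed.
(b)–(c): allowed.
(b)–(d): allowed.
(c)–(d): forbidden (parity, ΔL, ΔJ).
Allowed pairs: 3 of 6.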